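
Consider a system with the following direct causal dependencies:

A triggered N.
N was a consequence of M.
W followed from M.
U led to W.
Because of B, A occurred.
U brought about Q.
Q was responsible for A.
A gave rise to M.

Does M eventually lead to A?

No

M leads to N, W; A is not among them.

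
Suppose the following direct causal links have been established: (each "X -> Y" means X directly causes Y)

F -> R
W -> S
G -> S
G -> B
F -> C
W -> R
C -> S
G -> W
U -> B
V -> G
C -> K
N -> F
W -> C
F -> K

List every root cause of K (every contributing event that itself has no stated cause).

N, V

Tracing upstream from K: K ← F ← N.
A separate upstream branch: K ← C ← W ← G ← V.
Each of those chain origins has no stated cause.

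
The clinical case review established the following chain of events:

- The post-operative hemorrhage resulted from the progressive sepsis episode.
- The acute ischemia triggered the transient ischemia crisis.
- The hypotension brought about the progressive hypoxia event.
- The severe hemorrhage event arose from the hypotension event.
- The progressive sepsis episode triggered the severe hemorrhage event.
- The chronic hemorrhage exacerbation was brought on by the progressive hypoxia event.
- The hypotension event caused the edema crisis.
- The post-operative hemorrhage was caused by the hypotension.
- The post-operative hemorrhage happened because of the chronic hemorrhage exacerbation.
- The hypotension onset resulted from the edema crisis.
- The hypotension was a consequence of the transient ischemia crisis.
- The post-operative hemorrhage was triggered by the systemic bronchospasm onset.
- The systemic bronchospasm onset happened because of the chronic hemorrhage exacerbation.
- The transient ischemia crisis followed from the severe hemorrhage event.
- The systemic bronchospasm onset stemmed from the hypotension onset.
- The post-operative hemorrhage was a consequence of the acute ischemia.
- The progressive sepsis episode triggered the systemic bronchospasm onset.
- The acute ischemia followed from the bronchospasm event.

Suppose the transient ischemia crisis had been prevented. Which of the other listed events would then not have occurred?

Downstream of the transient ischemia crisis: the hypotension, the progressive hypoxia event, the chronic hemorrhage exacerbation, the systemic bronchospasm onset, the post-operative hemorrhage.
Of those, still caused via another path: the systemic bronchospasm onset, the post-operative hemorrhage.
The remainder have no surviving cause.

the chronic hemorrhage exacerbation, the hypotension, the progressive hypoxia event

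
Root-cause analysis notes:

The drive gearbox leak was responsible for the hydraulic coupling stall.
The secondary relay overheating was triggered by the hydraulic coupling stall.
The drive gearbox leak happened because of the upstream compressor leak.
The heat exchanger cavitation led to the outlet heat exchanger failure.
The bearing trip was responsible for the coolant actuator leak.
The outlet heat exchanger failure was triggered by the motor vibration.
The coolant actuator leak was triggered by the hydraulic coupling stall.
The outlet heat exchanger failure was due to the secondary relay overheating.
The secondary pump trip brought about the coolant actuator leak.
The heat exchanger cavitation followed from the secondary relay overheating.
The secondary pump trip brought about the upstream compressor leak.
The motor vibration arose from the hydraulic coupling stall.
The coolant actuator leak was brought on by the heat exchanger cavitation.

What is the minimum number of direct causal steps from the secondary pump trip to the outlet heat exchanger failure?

Shortest chain: the secondary pump trip → the upstream compressor leak → the drive gearbox leak → the hydraulic coupling stall → the motor vibration → the outlet heat exchanger failure.

5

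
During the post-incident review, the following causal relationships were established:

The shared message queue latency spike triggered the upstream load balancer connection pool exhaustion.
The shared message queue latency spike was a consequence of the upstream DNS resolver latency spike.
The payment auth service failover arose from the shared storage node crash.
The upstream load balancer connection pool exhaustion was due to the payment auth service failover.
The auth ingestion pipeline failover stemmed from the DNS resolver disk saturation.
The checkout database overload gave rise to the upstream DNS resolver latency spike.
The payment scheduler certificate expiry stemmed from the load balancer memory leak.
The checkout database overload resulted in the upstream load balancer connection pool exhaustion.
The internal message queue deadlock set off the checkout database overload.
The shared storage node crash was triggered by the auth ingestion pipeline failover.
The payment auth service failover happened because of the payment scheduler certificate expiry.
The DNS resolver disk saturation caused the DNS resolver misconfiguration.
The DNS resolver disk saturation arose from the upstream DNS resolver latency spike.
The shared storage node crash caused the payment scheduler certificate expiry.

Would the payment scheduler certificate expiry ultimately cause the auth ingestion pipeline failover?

No

The payment scheduler certificate expiry leads to the payment auth service failover, the upstream load balancer connection pool exhaustion; the auth ingestion pipeline failover is not among them.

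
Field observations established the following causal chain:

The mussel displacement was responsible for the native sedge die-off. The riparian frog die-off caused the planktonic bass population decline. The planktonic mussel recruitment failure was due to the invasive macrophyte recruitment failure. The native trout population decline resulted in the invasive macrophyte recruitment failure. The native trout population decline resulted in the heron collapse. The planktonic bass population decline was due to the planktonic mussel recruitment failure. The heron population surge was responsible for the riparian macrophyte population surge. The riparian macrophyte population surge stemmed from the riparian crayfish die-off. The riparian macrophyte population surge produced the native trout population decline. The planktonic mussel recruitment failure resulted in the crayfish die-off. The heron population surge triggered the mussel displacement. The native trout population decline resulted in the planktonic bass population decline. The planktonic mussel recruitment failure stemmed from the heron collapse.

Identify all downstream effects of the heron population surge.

the crayfish die-off, the heron collapse, the invasive macrophyte recruitment failure, the mussel displacement, the native sedge die-off, the native trout population decline, the planktonic bass population decline, the planktonic mussel recruitment failure, the riparian macrophyte population surge

Direct effects: the mussel displacement, the riparian macrophyte population surge.
2 steps out: the native trout population decline, the native sedge die-off.
3 steps out: the invasive macrophyte recruitment failure, the heron collapse, the planktonic bass population decline.
4 steps out: the planktonic mussel recruitment failure.
5 steps out: the crayfish die-off.
Not reachable from it: the riparian crayfish die-off, the riparian frog die-off.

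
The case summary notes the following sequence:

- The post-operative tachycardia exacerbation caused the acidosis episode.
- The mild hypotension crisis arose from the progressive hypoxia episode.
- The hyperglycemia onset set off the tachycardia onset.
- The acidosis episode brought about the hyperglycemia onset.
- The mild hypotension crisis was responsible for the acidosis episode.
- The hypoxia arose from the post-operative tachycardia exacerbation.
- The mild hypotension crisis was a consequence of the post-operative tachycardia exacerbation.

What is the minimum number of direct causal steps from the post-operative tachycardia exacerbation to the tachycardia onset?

Shortest chain: the post-operative tachycardia exacerbation → the acidosis episode → the hyperglycemia onset → the tachycardia onset.

3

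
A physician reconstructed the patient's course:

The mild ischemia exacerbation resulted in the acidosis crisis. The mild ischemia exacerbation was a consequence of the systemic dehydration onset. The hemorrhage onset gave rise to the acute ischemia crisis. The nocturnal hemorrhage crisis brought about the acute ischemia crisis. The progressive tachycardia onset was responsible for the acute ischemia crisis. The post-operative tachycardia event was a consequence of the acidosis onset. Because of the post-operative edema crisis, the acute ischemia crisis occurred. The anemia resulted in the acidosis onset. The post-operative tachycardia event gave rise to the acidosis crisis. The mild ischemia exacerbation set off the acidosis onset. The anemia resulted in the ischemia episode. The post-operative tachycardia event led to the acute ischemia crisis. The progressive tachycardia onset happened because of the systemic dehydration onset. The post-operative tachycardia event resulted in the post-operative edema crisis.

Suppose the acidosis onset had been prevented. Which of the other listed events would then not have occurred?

the post-operative edema crisis, the post-operative tachycardia event

Downstream of the acidosis onset: the post-operative tachycardia event, the post-operative edema crisis, the acidosis crisis, the acute ischemia crisis.
Of those, still caused via another path: the acidosis crisis, the acute ischemia crisis.
The remainder have no surviving cause.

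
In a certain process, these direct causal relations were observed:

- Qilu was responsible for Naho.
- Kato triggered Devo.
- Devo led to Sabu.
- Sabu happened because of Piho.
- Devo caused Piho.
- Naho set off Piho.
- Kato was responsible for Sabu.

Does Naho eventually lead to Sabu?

Yes

There is a causal chain: Naho → Piho → Sabu.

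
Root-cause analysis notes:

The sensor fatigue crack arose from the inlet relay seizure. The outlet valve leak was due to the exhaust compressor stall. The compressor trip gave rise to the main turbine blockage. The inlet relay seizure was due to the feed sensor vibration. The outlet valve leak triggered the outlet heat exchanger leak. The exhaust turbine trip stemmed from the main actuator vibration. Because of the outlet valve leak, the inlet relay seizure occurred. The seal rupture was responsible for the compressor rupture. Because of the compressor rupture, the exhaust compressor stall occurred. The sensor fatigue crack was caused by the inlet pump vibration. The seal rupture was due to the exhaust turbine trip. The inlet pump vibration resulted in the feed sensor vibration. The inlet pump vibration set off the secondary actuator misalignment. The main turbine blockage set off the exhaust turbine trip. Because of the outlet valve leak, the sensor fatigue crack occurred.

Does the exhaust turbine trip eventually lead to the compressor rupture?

There is a causal chain: the exhaust turbine trip → the seal rupture → the compressor rupture.

Yes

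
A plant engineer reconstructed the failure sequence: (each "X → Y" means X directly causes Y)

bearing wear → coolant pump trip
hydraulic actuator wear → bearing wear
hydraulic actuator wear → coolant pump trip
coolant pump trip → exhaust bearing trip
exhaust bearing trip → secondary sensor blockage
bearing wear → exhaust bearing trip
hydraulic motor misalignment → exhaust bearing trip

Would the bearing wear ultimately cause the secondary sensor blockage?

There is a causal chain: the bearing wear → the exhaust bearing trip → the secondary sensor blockage.

Yes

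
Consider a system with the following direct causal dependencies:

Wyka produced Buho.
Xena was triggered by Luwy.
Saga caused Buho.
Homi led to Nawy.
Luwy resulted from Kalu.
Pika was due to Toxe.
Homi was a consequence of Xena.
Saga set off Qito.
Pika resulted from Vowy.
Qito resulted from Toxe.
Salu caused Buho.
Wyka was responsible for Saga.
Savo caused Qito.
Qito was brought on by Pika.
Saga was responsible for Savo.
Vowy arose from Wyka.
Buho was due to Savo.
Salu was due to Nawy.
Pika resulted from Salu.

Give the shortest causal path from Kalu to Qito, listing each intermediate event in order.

Kalu → Luwy → Xena → Homi → Nawy → Salu → Pika → Qito

Kalu → Luwy
Luwy → Xena
Xena → Homi
Homi → Nawy
Nawy → Salu
Salu → Pika
Pika → Qito
Length: 7 steps.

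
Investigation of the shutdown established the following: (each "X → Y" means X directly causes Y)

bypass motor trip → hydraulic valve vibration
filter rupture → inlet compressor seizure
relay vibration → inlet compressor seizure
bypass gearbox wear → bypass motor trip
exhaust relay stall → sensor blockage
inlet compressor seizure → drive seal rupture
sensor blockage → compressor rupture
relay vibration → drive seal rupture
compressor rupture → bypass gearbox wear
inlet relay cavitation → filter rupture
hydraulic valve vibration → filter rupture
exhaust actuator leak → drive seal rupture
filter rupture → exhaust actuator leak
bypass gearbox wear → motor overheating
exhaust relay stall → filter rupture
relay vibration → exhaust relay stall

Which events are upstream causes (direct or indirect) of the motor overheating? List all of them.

Immediate cause of the motor overheating: the bypass gearbox wear.
Further upstream: the relay vibration, the exhaust relay stall, the sensor blockage, the compressor rupture.

the bypass gearbox wear, the compressor rupture, the exhaust relay stall, the relay vibration, the sensor blockage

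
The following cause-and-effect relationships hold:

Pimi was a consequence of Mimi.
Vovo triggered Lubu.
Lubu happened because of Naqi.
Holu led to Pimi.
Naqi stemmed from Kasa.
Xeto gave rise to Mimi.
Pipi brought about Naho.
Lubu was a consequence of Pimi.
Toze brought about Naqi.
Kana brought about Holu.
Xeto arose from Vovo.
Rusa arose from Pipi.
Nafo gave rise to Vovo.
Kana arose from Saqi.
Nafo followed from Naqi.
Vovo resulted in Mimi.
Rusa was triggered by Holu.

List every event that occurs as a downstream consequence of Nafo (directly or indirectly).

Lubu, Mimi, Pimi, Vovo, Xeto

Direct effects: Vovo.
2 steps out: Xeto, Mimi, Lubu.
3 steps out: Pimi.
Not reachable from it: Pipi, Kasa, Toze, Naho, Naqi, Saqi, Kana, Holu, Rusa.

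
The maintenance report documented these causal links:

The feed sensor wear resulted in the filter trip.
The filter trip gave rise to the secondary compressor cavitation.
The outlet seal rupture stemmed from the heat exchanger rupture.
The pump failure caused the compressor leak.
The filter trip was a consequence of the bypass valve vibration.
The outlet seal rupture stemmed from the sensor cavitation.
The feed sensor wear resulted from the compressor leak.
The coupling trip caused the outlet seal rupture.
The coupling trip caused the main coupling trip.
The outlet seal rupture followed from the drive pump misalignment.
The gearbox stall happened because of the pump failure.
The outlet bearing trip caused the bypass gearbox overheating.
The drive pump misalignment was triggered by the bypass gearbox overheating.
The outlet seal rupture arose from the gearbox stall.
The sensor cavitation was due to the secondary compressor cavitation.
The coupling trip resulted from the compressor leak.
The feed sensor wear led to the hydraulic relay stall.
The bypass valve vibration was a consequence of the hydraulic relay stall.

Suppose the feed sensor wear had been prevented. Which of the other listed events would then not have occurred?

the bypass valve vibration, the filter trip, the hydraulic relay stall, the secondary compressor cavitation, the sensor cavitation

Downstream of the feed sensor wear: the hydraulic relay stall, the bypass valve vibration, the filter trip, the secondary compressor cavitation, the sensor cavitation, the outlet seal rupture.
Of those, still caused via another path: the outlet seal rupture.
The remainder have no surviving cause.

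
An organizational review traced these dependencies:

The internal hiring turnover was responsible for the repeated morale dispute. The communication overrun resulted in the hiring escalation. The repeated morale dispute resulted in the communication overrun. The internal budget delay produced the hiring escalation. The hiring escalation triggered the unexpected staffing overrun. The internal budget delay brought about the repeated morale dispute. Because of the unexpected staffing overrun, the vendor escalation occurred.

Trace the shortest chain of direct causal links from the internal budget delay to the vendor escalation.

the internal budget delay → the hiring escalation
the hiring escalation → the unexpected staffing overrun
the unexpected staffing overrun → the vendor escalation
Length: 3 steps.

the internal budget delay → the hiring escalation → the unexpected staffing overrun → the vendor escalation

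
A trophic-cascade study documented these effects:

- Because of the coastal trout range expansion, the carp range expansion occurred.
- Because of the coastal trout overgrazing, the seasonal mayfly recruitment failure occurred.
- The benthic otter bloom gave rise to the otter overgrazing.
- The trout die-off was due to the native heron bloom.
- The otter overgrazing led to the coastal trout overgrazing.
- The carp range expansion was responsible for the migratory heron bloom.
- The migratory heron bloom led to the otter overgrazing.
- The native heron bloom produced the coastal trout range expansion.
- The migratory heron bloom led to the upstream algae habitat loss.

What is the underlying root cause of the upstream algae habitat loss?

Tracing upstream from the upstream algae habitat loss: the upstream algae habitat loss ← the migratory heron bloom ← the carp range expansion ← the coastal trout range expansion ← the native heron bloom.
The native heron bloom has no stated cause, so it is the root.

the native heron bloom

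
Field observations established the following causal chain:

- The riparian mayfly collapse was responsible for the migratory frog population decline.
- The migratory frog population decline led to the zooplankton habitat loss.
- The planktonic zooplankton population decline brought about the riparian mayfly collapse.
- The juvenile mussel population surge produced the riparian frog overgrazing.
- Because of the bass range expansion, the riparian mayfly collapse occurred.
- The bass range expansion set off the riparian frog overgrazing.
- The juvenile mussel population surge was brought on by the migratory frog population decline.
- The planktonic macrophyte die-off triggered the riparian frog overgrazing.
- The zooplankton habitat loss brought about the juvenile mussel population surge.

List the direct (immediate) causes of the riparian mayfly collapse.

the bass range expansion, the planktonic zooplankton population decline → the riparian mayfly collapse with nothing further upstream stated.

the bass range expansion, the planktonic zooplankton population decline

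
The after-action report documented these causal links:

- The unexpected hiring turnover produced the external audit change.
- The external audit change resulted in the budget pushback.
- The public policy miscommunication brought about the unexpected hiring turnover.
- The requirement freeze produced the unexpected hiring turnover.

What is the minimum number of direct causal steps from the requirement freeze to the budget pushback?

Shortest chain: the requirement freeze → the unexpected hiring turnover → the external audit change → the budget pushback.

3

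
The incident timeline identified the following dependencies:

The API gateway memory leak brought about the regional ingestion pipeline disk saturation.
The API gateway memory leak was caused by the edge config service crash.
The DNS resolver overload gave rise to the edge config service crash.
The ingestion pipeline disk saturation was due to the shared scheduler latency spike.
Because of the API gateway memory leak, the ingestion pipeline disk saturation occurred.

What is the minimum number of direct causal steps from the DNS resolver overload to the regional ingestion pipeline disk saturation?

3

Shortest chain: the DNS resolver overload → the edge config service crash → the API gateway memory leak → the regional ingestion pipeline disk saturation.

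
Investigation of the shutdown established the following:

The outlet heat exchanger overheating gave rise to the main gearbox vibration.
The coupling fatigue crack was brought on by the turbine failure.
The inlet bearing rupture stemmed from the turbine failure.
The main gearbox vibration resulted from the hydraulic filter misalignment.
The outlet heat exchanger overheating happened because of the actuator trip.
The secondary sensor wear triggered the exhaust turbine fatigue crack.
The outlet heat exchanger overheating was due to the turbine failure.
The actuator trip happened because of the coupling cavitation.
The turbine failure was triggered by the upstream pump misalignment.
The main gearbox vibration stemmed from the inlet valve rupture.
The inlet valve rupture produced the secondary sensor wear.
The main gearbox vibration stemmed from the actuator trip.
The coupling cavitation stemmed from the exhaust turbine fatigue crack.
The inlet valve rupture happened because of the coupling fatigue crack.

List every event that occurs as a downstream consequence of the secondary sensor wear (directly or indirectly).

the actuator trip, the coupling cavitation, the exhaust turbine fatigue crack, the main gearbox vibration, the outlet heat exchanger overheating

Direct effects: the exhaust turbine fatigue crack.
2 steps out: the coupling cavitation.
3 steps out: the actuator trip.
4 steps out: the outlet heat exchanger overheating, the main gearbox vibration.
Not reachable from it: the upstream pump misalignment, the turbine failure, the inlet bearing rupture, the coupling fatigue crack, the inlet valve rupture, the hydraulic filter misalignment.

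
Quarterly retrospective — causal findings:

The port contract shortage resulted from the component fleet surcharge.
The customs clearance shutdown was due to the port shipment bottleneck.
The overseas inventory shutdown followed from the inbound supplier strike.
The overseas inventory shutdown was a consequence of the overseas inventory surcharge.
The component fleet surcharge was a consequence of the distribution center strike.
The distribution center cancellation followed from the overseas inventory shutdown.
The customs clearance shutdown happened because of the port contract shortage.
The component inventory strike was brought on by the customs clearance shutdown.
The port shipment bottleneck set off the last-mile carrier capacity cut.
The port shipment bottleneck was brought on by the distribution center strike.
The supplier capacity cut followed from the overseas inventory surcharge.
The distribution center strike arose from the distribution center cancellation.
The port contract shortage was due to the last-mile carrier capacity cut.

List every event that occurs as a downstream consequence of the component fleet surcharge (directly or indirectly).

the component inventory strike, the customs clearance shutdown, the port contract shortage

Direct effects: the port contract shortage.
2 steps out: the customs clearance shutdown.
3 steps out: the component inventory strike.
Not reachable from it: the overseas inventory surcharge, the supplier capacity cut, the overseas inventory shutdown, the distribution center cancellation, the distribution center strike, the port shipment bottleneck, the last-mile carrier capacity cut, the inbound supplier strike.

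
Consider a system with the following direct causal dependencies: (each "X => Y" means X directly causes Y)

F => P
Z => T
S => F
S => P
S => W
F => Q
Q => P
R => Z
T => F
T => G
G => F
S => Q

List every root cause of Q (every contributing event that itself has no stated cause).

Tracing upstream from Q: Q ← F ← T ← Z ← R.
A separate upstream branch: Q ← S.
Each of those chain origins has no stated cause.

R, S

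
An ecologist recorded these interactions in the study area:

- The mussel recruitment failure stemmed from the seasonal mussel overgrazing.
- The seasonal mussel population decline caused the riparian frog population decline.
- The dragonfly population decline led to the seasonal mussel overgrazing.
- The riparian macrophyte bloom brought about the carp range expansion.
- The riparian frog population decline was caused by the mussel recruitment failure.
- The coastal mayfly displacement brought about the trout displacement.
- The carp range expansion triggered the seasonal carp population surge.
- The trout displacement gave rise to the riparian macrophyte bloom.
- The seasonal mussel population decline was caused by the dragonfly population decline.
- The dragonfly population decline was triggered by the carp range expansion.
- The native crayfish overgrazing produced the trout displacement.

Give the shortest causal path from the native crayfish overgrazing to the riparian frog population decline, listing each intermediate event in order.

the native crayfish overgrazing → the trout displacement
the trout displacement → the riparian macrophyte bloom
the riparian macrophyte bloom → the carp range expansion
the carp range expansion → the dragonfly population decline
the dragonfly population decline → the seasonal mussel population decline
the seasonal mussel population decline → the riparian frog population decline
Length: 6 steps.

the native crayfish overgrazing → the trout displacement → the riparian macrophyte bloom → the carp range expansion → the dragonfly population decline → the seasonal mussel population decline → the riparian frog population decline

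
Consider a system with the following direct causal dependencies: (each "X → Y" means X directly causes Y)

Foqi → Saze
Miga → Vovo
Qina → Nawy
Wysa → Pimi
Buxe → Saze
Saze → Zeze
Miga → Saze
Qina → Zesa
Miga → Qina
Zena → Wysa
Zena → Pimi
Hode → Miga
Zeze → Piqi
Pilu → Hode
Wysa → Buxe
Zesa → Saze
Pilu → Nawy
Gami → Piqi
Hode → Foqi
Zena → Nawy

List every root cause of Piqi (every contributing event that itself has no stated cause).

Tracing upstream from Piqi: Piqi ← Zeze ← Saze ← Buxe ← Wysa ← Zena.
A separate upstream branch: Piqi ← Zeze ← Saze ← Foqi ← Hode ← Pilu.
A separate upstream branch: Piqi ← Gami.
Each of those chain origins has no stated cause.

Gami, Pilu, Zena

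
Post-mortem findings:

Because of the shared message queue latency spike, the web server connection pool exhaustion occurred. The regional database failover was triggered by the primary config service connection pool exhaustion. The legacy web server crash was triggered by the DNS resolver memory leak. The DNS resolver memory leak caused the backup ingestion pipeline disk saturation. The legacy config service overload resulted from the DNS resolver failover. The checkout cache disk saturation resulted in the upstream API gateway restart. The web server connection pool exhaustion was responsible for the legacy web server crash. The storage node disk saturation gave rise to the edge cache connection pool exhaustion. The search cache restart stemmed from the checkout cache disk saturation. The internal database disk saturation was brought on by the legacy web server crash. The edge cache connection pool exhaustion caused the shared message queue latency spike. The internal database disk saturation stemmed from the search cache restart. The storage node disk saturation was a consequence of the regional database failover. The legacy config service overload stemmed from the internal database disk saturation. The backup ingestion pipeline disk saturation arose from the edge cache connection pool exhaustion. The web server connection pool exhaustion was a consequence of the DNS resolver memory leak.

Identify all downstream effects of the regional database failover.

Direct effects: the storage node disk saturation.
2 steps out: the edge cache connection pool exhaustion.
3 steps out: the backup ingestion pipeline disk saturation, the shared message queue latency spike.
4 steps out: the web server connection pool exhaustion.
5 steps out: the legacy web server crash.
6 steps out: the internal database disk saturation.
7 steps out: the legacy config service overload.
Not reachable from it: the primary config service connection pool exhaustion, the checkout cache disk saturation, the DNS resolver memory leak, the upstream API gateway restart, the DNS resolver failover, the search cache restart.

the backup ingestion pipeline disk saturation, the edge cache connection pool exhaustion, the internal database disk saturation, the legacy config service overload, the legacy web server crash, the shared message queue latency spike, the storage node disk saturation, the web server connection pool exhaustion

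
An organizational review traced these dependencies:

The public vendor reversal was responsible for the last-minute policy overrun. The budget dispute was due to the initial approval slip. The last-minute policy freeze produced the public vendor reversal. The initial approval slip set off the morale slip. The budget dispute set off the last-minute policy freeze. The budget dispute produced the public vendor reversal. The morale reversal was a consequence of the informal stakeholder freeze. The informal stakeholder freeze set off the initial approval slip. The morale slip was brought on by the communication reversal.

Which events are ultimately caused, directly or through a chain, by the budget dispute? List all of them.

the last-minute policy freeze, the last-minute policy overrun, the public vendor reversal

Direct effects: the last-minute policy freeze, the public vendor reversal.
2 steps out: the last-minute policy overrun.
Not reachable from it: the informal stakeholder freeze, the initial approval slip, the morale slip, the morale reversal, the communication reversal.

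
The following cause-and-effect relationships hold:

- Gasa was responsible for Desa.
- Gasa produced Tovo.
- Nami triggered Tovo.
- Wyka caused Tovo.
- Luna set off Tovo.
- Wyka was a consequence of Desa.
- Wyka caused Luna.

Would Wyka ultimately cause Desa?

Wyka leads to Luna, Tovo; Desa is not among them.

No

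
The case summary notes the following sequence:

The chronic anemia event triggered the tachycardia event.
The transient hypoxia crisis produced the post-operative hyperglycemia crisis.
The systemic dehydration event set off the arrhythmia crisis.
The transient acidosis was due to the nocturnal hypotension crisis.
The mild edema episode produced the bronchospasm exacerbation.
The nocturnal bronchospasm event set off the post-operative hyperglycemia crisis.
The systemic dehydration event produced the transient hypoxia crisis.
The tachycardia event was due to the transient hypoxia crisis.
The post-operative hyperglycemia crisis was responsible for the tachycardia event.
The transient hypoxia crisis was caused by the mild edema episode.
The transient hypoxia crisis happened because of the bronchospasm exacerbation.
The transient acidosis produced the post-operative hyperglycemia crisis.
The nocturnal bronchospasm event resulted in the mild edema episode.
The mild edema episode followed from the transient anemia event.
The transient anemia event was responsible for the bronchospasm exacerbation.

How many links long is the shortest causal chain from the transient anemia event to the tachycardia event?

3

Shortest chain: the transient anemia event → the mild edema episode → the transient hypoxia crisis → the tachycardia event.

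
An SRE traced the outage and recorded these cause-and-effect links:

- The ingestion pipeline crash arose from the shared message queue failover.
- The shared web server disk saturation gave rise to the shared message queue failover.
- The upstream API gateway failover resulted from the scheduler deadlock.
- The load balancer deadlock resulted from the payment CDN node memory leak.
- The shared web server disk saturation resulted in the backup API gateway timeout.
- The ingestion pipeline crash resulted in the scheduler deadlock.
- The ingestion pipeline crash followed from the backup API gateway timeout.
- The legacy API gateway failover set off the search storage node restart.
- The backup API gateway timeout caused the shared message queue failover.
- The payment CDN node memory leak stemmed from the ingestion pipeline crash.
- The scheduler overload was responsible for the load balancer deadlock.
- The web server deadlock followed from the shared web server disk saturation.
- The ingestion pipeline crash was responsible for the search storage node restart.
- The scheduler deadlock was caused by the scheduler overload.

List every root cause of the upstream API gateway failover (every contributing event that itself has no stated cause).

the scheduler overload, the shared web server disk saturation

Tracing upstream from the upstream API gateway failover: the upstream API gateway failover ← the scheduler deadlock ← the scheduler overload.
A separate upstream branch: the upstream API gateway failover ← the scheduler deadlock ← the ingestion pipeline crash ← the backup API gateway timeout ← the shared web server disk saturation.
Each of those chain origins has no stated cause.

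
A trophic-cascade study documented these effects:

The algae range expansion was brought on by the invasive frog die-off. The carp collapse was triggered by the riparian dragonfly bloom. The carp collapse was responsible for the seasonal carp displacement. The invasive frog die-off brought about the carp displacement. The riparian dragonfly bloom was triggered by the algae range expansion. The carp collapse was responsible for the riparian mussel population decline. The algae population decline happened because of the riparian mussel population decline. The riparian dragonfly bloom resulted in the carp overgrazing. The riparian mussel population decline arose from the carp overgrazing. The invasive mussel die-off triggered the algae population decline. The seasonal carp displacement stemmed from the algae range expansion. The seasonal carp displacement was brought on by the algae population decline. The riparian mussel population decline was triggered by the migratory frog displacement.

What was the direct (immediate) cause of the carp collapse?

Upstream contributors include the invasive frog die-off, the algae range expansion, but only the riparian dragonfly bloom feeds directly into the carp collapse.

the riparian dragonfly bloom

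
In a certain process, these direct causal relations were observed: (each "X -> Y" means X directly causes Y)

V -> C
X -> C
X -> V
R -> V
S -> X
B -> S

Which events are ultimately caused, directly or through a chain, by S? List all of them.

Direct effects: X.
2 steps out: V, C.
Not reachable from it: B, R.

C, V, X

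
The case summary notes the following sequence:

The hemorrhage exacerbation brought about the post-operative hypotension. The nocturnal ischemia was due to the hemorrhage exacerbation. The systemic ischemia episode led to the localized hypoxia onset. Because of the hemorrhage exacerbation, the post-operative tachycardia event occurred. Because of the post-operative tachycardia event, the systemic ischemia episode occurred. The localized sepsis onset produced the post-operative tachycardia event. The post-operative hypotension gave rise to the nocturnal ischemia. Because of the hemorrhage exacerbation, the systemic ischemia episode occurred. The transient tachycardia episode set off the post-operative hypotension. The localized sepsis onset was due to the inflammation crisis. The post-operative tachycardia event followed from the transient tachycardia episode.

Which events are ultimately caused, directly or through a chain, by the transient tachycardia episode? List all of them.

Direct effects: the post-operative hypotension, the post-operative tachycardia event.
2 steps out: the nocturnal ischemia, the systemic ischemia episode.
3 steps out: the localized hypoxia onset.
Not reachable from it: the inflammation crisis, the hemorrhage exacerbation, the localized sepsis onset.

the localized hypoxia onset, the nocturnal ischemia, the post-operative hypotension, the post-operative tachycardia event, the systemic ischemia episode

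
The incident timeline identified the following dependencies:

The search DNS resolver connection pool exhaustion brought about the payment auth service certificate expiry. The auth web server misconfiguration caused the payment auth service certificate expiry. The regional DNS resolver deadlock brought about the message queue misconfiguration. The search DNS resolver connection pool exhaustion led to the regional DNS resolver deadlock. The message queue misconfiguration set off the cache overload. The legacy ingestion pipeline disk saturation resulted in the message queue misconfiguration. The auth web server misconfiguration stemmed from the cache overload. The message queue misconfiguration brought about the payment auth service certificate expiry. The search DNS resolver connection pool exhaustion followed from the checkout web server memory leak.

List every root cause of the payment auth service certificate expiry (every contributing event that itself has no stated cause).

Tracing upstream from the payment auth service certificate expiry: the payment auth service certificate expiry ← the search DNS resolver connection pool exhaustion ← the checkout web server memory leak.
A separate upstream branch: the payment auth service certificate expiry ← the message queue misconfiguration ← the legacy ingestion pipeline disk saturation.
Each of those chain origins has no stated cause.

the checkout web server memory leak, the legacy ingestion pipeline disk saturation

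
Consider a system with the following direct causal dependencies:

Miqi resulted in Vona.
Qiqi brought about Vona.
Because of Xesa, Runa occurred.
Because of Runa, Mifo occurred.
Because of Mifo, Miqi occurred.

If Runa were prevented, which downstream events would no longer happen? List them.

Mifo, Miqi

Downstream of Runa: Mifo, Miqi, Vona.
Of those, still caused via another path: Vona.
The remainder have no surviving cause.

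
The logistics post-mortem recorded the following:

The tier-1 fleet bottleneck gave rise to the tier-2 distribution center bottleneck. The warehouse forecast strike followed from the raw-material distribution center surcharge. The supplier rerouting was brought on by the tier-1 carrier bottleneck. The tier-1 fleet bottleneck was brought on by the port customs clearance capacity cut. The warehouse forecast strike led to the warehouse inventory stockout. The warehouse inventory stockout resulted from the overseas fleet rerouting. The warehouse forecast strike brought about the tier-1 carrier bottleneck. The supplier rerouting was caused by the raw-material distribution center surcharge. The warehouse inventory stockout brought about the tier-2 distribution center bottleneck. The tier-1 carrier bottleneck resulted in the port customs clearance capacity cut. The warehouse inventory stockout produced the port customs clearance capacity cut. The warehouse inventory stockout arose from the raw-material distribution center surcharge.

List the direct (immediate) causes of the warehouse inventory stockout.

the overseas fleet rerouting, the raw-material distribution center surcharge, the warehouse forecast strike

the overseas fleet rerouting, the raw-material distribution center surcharge, the warehouse forecast strike → the warehouse inventory stockout with nothing further upstream stated.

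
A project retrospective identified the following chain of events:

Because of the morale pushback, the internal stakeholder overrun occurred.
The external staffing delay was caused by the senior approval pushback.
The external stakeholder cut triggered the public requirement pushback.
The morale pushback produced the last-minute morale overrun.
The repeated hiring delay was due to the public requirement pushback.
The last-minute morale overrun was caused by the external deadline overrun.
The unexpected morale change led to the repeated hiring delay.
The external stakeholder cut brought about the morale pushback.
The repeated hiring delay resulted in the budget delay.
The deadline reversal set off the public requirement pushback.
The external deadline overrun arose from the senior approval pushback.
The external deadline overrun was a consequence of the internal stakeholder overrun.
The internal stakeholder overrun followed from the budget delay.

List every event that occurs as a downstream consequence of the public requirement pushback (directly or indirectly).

Direct effects: the repeated hiring delay.
2 steps out: the budget delay.
3 steps out: the internal stakeholder overrun.
4 steps out: the external deadline overrun.
5 steps out: the last-minute morale overrun.
Not reachable from it: the external stakeholder cut, the deadline reversal, the morale pushback, the unexpected morale change, the senior approval pushback, the external staffing delay.

the budget delay, the external deadline overrun, the internal stakeholder overrun, the last-minute morale overrun, the repeated hiring delay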